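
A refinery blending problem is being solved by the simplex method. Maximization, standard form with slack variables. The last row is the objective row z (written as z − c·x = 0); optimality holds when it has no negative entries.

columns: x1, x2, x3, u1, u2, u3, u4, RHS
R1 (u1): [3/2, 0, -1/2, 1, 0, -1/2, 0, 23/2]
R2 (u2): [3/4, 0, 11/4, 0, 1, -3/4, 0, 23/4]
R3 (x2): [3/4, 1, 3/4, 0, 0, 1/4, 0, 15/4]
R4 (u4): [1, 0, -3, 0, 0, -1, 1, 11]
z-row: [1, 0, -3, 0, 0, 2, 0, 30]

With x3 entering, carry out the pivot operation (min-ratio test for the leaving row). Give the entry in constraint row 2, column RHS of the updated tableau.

23/11

Ratio test on column x3 — row 1: entry -1/2 ≤ 0; row 2: (23/4)/(11/4) = 23/11; row 3: (15/4)/(3/4) = 5; row 4: entry -3 ≤ 0. Minimum is 23/11 at row 2 (u2 leaves); pivot element 11/4.
Divide row 2 by 11/4; eliminate column x3 from the other rows.
In the new row 2, the RHS entry is the old entry divided by the pivot: (23/4)/(11/4) = 23/11.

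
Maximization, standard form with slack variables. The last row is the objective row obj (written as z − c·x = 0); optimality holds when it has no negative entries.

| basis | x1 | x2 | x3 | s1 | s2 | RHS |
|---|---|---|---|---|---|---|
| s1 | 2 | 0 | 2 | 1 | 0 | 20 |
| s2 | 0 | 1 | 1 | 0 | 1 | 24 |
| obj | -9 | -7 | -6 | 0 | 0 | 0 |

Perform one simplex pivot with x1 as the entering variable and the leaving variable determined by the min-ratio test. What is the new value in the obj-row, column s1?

Ratio test on column x1 — row 1: 20/2 = 10; row 2: entry 0 ≤ 0. Minimum is 10 at row 1 (s1 leaves); pivot element 2.
Divide row 1 by 2; eliminate column x1 from the other rows.
obj-row update in column s1: 0 − (-9)·(1/2) = 9/2.

9/2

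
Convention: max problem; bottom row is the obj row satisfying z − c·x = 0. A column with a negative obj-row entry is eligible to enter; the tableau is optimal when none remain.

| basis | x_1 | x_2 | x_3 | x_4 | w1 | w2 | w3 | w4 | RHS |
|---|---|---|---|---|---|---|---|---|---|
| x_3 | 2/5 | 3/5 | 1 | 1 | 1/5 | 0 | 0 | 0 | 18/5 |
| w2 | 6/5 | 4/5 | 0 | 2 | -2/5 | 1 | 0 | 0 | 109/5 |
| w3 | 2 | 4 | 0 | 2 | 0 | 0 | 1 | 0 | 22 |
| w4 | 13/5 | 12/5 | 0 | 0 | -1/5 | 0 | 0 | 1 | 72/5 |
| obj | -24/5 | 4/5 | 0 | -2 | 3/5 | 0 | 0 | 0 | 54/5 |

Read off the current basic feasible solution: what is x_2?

x_2 is not in the basis, so in the current basic feasible solution x_2 = 0.

0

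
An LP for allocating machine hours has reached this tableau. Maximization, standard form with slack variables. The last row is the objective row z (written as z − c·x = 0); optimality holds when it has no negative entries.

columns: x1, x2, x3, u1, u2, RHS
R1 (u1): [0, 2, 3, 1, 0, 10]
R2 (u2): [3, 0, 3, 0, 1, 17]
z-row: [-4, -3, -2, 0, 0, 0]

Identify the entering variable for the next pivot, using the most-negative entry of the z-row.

x1

Negative z-row entries: x1: -4, x2: -3, x3: -2.
The most negative is -4 in column x1, so x1 enters.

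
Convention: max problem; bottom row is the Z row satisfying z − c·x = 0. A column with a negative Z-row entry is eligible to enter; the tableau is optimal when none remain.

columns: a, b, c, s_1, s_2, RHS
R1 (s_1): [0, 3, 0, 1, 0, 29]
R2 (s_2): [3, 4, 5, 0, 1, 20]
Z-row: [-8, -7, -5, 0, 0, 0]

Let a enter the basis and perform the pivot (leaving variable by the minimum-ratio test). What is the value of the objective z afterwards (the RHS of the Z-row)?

160/3

Ratio test on column a — row 1: entry 0 ≤ 0; row 2: 20/3 = 20/3. Minimum is 20/3 at row 2 (s_2 leaves); pivot element 3.
Pivot on row 2; the Z-row RHS becomes 0 − (-8)·(20/3) = 160/3.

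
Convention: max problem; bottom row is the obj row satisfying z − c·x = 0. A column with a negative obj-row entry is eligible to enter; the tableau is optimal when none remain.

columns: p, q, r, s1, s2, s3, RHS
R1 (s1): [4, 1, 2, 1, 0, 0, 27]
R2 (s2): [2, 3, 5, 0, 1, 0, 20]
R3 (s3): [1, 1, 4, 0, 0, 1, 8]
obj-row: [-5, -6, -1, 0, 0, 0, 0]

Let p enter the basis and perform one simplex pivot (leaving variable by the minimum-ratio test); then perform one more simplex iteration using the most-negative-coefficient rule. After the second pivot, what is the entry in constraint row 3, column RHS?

5/3

Ratio test on column p — row 1: 27/4 = 27/4; row 2: 20/2 = 10; row 3: 8/1 = 8. Minimum is 27/4 at row 1 (s1 leaves); pivot element 4.
Divide row 1 by 4; eliminate column p from the other rows.
Second iteration: most negative obj-row entry is -19/4 in column q, so q enters.
Ratio test on column q — row 1: (27/4)/(1/4) = 27; row 2: (13/2)/(5/2) = 13/5; row 3: (5/4)/(3/4) = 5/3. Minimum is 5/3 at row 3 (s3 leaves); pivot element 3/4.
Divide row 3 by 3/4; eliminate column q from the other rows.
After both pivots, the entry at constraint row 3, column RHS is 5/3.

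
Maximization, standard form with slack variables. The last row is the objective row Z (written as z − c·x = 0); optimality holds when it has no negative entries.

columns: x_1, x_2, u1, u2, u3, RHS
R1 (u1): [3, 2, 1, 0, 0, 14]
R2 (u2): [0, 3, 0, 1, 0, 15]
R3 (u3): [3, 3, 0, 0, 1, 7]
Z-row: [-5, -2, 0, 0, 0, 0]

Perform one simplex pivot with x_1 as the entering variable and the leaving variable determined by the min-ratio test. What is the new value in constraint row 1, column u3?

Ratio test on column x_1 — row 1: 14/3 = 14/3; row 2: entry 0 ≤ 0; row 3: 7/3 = 7/3. Minimum is 7/3 at row 3 (u3 leaves); pivot element 3.
Divide row 3 by 3; eliminate column x_1 from the other rows.
Row 1 update in column u3: 0 − 3·(1/3) = -1.

-1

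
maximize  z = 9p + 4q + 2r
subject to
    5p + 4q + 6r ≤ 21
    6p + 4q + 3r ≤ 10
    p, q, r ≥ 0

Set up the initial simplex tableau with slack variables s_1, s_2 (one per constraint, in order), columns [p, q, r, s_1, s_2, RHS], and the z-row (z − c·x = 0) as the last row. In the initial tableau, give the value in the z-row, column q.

The z-row carries the negated objective coefficients: the q entry is -4.

-4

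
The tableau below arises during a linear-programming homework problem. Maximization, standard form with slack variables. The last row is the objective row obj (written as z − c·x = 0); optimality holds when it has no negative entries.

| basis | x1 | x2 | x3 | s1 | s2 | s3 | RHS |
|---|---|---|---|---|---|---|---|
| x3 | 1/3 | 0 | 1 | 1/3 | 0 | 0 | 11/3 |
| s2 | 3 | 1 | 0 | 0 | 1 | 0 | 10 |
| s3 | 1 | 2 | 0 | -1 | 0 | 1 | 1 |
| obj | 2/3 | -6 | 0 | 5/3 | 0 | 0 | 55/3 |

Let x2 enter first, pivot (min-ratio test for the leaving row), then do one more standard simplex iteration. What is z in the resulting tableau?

36

Ratio test on column x2 — row 1: entry 0 ≤ 0; row 2: 10/1 = 10; row 3: 1/2 = 1/2. Minimum is 1/2 at row 3 (s3 leaves); pivot element 2.
Pivot on row 3; the obj-row RHS becomes 55/3 − (-6)·(1/2) = 64/3.
Next entering variable (most negative obj-row entry -4/3): s1.
Ratio test on column s1 — row 1: (11/3)/(1/3) = 11; row 2: (19/2)/(1/2) = 19; row 3: entry -1/2 ≤ 0. Minimum is 11 at row 1 (x3 leaves); pivot element 1/3.
After the second pivot the obj-row RHS is 64/3 − (-4/3)·11 = 36.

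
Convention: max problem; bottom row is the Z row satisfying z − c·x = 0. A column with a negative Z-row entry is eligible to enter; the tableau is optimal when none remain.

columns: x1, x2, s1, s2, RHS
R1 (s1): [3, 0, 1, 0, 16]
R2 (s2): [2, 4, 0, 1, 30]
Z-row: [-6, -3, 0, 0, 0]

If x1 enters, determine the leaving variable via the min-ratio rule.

Column x1 entries and ratios — s1: 16/3 = 16/3; s2: 30/2 = 15.
Smallest ratio is 16/3 in the row of s1, so s1 leaves.

s1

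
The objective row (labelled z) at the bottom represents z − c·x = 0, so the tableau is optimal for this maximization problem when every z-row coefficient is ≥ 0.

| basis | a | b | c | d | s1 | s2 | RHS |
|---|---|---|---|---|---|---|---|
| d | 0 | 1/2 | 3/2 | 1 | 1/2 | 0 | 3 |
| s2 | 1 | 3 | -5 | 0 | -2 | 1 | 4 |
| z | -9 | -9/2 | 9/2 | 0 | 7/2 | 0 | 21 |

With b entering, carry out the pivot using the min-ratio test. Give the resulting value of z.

27

Ratio test on column b — row 1: 3/(1/2) = 6; row 2: 4/3 = 4/3. Minimum is 4/3 at row 2 (s2 leaves); pivot element 3.
Pivot on row 2; the z-row RHS becomes 21 − (-9/2)·(4/3) = 27.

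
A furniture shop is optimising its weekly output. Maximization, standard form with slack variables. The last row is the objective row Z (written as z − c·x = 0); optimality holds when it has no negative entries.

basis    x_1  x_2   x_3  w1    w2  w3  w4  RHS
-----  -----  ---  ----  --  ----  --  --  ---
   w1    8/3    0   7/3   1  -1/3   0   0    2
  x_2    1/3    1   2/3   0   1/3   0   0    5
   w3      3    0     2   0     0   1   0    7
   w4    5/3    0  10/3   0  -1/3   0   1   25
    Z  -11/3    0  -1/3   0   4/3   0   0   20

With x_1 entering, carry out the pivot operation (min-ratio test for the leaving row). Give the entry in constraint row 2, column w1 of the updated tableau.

Ratio test on column x_1 — row 1: 2/(8/3) = 3/4; row 2: 5/(1/3) = 15; row 3: 7/3 = 7/3; row 4: 25/(5/3) = 15. Minimum is 3/4 at row 1 (w1 leaves); pivot element 8/3.
Divide row 1 by 8/3; eliminate column x_1 from the other rows.
Row 2 update in column w1: 0 − (1/3)·(3/8) = -1/8.

-1/8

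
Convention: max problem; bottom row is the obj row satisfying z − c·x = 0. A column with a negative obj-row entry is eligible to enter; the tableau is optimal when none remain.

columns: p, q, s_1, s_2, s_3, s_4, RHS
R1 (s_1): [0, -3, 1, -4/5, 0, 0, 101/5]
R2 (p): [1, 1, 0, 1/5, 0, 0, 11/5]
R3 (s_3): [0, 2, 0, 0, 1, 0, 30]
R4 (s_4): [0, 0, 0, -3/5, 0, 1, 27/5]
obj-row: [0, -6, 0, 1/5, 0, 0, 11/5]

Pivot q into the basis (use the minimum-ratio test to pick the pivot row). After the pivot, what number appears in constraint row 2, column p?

1

Ratio test on column q — row 1: entry -3 ≤ 0; row 2: (11/5)/1 = 11/5; row 3: 30/2 = 15; row 4: entry 0 ≤ 0. Minimum is 11/5 at row 2 (p leaves); pivot element 1.
Divide row 2 by 1; eliminate column q from the other rows.
In the new row 2, the p entry is the old entry divided by the pivot: 1/1 = 1.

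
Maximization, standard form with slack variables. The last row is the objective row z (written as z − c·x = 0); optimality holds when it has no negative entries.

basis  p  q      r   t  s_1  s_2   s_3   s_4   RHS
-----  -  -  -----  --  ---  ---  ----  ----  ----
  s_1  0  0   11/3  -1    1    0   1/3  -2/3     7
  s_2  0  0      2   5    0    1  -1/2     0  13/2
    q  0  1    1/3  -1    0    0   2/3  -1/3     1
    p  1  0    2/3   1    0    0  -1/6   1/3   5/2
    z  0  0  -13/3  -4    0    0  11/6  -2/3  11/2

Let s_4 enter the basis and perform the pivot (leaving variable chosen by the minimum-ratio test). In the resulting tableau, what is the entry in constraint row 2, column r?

Ratio test on column s_4 — row 1: entry -2/3 ≤ 0; row 2: entry 0 ≤ 0; row 3: entry -1/3 ≤ 0; row 4: (5/2)/(1/3) = 15/2. Minimum is 15/2 at row 4 (p leaves); pivot element 1/3.
Divide row 4 by 1/3; eliminate column s_4 from the other rows.
Row 2 update in column r: 2 − 0·2 = 2.

2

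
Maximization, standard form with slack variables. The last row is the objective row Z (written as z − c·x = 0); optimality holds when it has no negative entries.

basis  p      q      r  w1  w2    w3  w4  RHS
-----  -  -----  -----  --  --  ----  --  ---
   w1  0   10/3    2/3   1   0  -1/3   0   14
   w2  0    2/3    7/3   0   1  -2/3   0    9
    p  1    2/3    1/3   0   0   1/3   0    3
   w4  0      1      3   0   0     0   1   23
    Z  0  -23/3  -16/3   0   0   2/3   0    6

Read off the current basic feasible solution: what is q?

0

q is not in the basis, so in the current basic feasible solution q = 0.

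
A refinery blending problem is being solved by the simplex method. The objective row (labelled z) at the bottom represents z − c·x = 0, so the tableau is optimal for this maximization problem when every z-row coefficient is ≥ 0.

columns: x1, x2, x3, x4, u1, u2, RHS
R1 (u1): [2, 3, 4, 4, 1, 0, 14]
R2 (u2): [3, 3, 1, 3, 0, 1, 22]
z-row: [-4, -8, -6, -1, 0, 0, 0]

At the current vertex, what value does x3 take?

x3 is not in the basis, so in the current basic feasible solution x3 = 0.

0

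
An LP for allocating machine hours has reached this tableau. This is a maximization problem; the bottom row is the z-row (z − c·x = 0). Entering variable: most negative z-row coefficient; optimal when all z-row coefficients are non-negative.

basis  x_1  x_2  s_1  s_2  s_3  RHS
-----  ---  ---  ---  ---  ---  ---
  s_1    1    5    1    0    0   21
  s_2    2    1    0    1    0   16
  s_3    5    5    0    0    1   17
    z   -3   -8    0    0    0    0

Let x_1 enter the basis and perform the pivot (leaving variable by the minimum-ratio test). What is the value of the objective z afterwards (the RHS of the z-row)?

Ratio test on column x_1 — row 1: 21/1 = 21; row 2: 16/2 = 8; row 3: 17/5 = 17/5. Minimum is 17/5 at row 3 (s_3 leaves); pivot element 5.
Pivot on row 3; the z-row RHS becomes 0 − (-3)·(17/5) = 51/5.

51/5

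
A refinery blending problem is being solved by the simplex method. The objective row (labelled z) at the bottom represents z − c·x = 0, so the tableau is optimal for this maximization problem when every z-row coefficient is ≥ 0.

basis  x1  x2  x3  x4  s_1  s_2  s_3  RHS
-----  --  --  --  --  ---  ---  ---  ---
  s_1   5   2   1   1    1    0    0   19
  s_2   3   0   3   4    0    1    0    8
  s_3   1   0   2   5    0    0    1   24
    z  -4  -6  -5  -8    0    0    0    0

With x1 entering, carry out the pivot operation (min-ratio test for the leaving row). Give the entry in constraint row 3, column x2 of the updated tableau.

Ratio test on column x1 — row 1: 19/5 = 19/5; row 2: 8/3 = 8/3; row 3: 24/1 = 24. Minimum is 8/3 at row 2 (s_2 leaves); pivot element 3.
Divide row 2 by 3; eliminate column x1 from the other rows.
Row 3 update in column x2: 0 − 1·0 = 0.

0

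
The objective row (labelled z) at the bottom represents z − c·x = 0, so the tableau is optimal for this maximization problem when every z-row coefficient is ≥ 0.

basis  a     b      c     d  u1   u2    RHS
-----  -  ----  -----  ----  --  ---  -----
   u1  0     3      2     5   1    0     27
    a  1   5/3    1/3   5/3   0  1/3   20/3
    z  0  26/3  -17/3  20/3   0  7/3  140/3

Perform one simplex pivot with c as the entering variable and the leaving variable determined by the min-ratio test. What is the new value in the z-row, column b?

Ratio test on column c — row 1: 27/2 = 27/2; row 2: (20/3)/(1/3) = 20. Minimum is 27/2 at row 1 (u1 leaves); pivot element 2.
Divide row 1 by 2; eliminate column c from the other rows.
z-row update in column b: 26/3 − (-17/3)·(3/2) = 103/6.

103/6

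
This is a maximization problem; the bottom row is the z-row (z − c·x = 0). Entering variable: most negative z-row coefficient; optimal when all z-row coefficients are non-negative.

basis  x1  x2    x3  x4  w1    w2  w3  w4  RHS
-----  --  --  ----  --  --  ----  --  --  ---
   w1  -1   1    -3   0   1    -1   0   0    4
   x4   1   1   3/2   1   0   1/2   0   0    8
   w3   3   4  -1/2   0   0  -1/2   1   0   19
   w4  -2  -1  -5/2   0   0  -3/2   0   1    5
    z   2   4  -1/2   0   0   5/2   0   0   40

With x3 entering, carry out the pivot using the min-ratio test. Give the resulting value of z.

Ratio test on column x3 — row 1: entry -3 ≤ 0; row 2: 8/(3/2) = 16/3; row 3: entry -1/2 ≤ 0; row 4: entry -5/2 ≤ 0. Minimum is 16/3 at row 2 (x4 leaves); pivot element 3/2.
Pivot on row 2; the z-row RHS becomes 40 − (-1/2)·(16/3) = 128/3.

128/3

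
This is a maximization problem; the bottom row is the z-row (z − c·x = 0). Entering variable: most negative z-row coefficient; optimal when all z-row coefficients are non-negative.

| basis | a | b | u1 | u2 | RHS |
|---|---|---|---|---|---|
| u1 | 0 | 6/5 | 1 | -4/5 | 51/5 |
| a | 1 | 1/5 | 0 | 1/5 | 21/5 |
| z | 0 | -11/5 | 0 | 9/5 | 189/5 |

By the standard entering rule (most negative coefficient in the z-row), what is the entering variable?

b

Negative z-row entries: b: -11/5.
The most negative is -11/5 in column b, so b enters.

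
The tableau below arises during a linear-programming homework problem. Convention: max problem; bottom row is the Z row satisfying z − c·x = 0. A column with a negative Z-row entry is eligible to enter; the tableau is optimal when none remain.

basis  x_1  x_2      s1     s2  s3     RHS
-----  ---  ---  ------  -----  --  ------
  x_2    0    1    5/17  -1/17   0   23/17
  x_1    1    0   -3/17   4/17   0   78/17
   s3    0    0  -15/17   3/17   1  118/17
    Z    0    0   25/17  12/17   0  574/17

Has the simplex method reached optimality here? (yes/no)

yes

Every Z-row coefficient is ≥ 0, so the tableau is optimal.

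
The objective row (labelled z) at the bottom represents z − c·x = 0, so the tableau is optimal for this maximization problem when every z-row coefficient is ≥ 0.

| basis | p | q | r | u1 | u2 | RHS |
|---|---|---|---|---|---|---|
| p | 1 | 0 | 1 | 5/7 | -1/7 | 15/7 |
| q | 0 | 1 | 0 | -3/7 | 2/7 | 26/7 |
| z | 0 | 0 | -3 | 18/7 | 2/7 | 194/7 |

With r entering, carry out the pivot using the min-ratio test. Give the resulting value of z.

239/7

Ratio test on column r — row 1: (15/7)/1 = 15/7; row 2: entry 0 ≤ 0. Minimum is 15/7 at row 1 (p leaves); pivot element 1.
Pivot on row 1; the z-row RHS becomes 194/7 − (-3)·(15/7) = 239/7.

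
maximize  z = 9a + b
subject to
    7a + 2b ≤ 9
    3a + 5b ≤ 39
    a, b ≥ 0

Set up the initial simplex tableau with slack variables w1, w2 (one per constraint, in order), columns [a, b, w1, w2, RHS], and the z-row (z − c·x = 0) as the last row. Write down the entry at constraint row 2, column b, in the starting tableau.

Constraint 2 has coefficient 5 on b.

5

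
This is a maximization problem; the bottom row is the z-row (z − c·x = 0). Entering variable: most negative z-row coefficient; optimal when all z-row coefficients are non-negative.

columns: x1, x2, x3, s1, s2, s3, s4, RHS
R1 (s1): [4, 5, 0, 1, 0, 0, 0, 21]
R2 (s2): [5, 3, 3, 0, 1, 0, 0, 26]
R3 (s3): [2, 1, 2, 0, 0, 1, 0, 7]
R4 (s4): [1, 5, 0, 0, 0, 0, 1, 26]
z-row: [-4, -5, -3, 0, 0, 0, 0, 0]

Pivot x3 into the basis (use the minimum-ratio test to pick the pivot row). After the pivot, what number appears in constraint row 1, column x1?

Ratio test on column x3 — row 1: entry 0 ≤ 0; row 2: 26/3 = 26/3; row 3: 7/2 = 7/2; row 4: entry 0 ≤ 0. Minimum is 7/2 at row 3 (s3 leaves); pivot element 2.
Divide row 3 by 2; eliminate column x3 from the other rows.
Row 1 update in column x1: 4 − 0·1 = 4.

4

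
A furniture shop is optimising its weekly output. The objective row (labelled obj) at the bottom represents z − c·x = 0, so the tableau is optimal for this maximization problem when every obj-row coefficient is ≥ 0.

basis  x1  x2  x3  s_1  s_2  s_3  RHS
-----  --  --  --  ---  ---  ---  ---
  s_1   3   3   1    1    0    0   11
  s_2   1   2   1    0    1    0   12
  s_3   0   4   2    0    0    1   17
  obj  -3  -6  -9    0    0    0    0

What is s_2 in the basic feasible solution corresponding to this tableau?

s_2 is basic (row 2); its value is the RHS of that row, 12.

12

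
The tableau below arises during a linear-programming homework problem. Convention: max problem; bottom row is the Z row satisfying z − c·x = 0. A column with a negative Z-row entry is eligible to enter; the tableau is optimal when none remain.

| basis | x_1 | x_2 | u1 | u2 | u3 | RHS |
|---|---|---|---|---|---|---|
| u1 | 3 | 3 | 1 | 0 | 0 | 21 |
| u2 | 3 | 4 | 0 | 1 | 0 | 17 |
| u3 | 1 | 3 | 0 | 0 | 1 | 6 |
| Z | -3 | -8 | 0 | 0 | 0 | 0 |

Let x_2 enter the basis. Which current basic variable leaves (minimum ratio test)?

u3

Column x_2 entries and ratios — u1: 21/3 = 7; u2: 17/4 = 17/4; u3: 6/3 = 2.
Smallest ratio is 2 in the row of u3, so u3 leaves.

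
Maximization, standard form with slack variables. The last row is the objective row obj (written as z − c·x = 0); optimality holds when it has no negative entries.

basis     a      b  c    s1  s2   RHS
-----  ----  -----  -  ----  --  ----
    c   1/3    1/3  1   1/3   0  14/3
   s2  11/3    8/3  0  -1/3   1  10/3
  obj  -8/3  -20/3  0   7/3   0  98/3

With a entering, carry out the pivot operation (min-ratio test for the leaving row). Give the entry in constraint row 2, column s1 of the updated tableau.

-1/11

Ratio test on column a — row 1: (14/3)/(1/3) = 14; row 2: (10/3)/(11/3) = 10/11. Minimum is 10/11 at row 2 (s2 leaves); pivot element 11/3.
Divide row 2 by 11/3; eliminate column a from the other rows.
In the new row 2, the s1 entry is the old entry divided by the pivot: (-1/3)/(11/3) = -1/11.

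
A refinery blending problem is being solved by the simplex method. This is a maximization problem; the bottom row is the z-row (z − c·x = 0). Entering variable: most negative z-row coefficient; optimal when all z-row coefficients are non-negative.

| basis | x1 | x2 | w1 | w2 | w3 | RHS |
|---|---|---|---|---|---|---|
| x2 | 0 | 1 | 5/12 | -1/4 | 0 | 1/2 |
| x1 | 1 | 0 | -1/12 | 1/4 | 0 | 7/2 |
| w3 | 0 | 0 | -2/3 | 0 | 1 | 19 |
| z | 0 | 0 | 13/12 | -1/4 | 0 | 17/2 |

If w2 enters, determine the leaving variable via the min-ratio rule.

x1

Column w2 entries and ratios — x2: -1/4 ≤ 0, skip; x1: (7/2)/(1/4) = 14; w3: 0 ≤ 0, skip.
Smallest ratio is 14 in the row of x1, so x1 leaves.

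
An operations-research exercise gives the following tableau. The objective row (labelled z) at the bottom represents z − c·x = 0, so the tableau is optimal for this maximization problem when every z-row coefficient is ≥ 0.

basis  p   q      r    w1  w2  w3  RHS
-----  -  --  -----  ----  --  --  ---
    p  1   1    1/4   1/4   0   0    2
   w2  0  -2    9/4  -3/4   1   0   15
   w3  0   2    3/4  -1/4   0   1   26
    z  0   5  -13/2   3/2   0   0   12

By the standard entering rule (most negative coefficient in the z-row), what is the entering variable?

r

Negative z-row entries: r: -13/2.
The most negative is -13/2 in column r, so r enters.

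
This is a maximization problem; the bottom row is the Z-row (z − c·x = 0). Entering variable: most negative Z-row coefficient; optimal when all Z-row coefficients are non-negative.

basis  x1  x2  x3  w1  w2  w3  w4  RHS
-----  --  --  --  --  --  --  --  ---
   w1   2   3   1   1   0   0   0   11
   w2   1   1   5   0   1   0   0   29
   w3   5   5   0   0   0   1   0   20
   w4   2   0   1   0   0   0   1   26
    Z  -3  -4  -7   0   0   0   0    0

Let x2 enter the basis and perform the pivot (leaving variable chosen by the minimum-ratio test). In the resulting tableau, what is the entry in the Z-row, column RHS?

Ratio test on column x2 — row 1: 11/3 = 11/3; row 2: 29/1 = 29; row 3: 20/5 = 4; row 4: entry 0 ≤ 0. Minimum is 11/3 at row 1 (w1 leaves); pivot element 3.
Divide row 1 by 3; eliminate column x2 from the other rows.
Z-row update in column RHS: 0 − (-4)·(11/3) = 44/3.

44/3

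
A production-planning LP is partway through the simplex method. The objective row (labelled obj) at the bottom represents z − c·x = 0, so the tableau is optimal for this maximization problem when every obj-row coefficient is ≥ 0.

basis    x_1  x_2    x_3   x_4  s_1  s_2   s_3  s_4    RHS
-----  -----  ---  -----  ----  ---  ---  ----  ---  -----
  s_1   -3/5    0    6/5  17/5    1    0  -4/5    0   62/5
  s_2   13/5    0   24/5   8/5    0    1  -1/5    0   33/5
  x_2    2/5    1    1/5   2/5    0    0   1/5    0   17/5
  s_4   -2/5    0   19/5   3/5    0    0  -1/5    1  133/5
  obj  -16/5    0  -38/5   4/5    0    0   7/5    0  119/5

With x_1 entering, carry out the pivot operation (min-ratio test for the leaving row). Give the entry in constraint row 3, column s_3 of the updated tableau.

3/13

Ratio test on column x_1 — row 1: entry -3/5 ≤ 0; row 2: (33/5)/(13/5) = 33/13; row 3: (17/5)/(2/5) = 17/2; row 4: entry -2/5 ≤ 0. Minimum is 33/13 at row 2 (s_2 leaves); pivot element 13/5.
Divide row 2 by 13/5; eliminate column x_1 from the other rows.
Row 3 update in column s_3: 1/5 − (2/5)·(-1/13) = 3/13.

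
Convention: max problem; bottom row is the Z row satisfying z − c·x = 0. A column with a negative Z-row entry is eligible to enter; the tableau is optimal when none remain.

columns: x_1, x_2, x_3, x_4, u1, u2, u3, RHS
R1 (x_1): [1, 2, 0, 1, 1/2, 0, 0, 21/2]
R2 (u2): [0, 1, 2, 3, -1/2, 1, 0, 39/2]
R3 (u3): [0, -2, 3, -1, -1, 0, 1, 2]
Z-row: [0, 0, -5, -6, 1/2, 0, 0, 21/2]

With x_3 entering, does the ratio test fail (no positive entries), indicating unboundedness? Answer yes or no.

no

Column x_3 has positive entries in row(s) 2, 3, so the ratio test bounds it — not unbounded.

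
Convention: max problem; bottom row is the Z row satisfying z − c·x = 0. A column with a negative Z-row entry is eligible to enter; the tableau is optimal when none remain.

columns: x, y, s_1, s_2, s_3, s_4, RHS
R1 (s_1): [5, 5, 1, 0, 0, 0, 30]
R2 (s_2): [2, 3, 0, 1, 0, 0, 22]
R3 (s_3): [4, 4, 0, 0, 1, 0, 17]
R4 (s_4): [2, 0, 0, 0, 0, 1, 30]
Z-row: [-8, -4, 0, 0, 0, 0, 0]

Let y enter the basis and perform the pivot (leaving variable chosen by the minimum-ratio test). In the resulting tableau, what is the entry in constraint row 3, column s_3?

Ratio test on column y — row 1: 30/5 = 6; row 2: 22/3 = 22/3; row 3: 17/4 = 17/4; row 4: entry 0 ≤ 0. Minimum is 17/4 at row 3 (s_3 leaves); pivot element 4.
Divide row 3 by 4; eliminate column y from the other rows.
In the new row 3, the s_3 entry is the old entry divided by the pivot: 1/4 = 1/4.

1/4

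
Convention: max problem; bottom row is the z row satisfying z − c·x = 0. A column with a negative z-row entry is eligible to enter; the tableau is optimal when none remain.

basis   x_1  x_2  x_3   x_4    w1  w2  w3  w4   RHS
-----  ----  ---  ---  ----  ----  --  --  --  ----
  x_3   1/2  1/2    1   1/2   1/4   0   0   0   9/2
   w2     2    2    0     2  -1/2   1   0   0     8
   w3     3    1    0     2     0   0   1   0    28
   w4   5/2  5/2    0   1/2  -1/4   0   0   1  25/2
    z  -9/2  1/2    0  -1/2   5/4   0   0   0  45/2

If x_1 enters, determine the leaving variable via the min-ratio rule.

Column x_1 entries and ratios — x_3: (9/2)/(1/2) = 9; w2: 8/2 = 4; w3: 28/3 = 28/3; w4: (25/2)/(5/2) = 5.
Smallest ratio is 4 in the row of w2, so w2 leaves.

w2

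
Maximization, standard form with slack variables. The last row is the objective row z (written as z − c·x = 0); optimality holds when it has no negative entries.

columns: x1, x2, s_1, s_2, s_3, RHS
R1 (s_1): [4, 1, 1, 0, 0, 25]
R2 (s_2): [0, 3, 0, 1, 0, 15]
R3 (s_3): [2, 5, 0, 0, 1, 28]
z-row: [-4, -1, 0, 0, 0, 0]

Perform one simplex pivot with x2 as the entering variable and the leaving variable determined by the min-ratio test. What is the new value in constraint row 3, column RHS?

3

Ratio test on column x2 — row 1: 25/1 = 25; row 2: 15/3 = 5; row 3: 28/5 = 28/5. Minimum is 5 at row 2 (s_2 leaves); pivot element 3.
Divide row 2 by 3; eliminate column x2 from the other rows.
Row 3 update in column RHS: 28 − 5·5 = 3.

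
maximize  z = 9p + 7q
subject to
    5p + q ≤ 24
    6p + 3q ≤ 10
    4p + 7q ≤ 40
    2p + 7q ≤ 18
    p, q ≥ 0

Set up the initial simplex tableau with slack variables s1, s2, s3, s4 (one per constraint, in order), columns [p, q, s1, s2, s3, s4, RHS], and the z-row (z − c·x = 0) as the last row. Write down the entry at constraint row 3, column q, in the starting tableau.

7

Constraint 3 has coefficient 7 on q.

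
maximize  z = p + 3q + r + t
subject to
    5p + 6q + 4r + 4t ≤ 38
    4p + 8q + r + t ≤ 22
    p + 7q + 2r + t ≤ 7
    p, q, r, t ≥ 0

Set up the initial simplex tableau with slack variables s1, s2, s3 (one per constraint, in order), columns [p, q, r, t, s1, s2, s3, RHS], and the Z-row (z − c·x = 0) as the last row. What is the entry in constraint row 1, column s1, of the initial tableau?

1

Slack s1 belongs to constraint 1; its column is the unit vector e_1, so the entry in row 1 is 1.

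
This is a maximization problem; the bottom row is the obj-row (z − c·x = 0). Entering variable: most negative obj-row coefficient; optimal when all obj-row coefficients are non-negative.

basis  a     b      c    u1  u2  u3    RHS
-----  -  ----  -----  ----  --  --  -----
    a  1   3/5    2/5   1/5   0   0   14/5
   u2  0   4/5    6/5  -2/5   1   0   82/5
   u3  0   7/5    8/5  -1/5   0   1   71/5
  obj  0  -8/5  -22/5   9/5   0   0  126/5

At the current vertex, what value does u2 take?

82/5

u2 is basic (row 2); its value is the RHS of that row, 82/5.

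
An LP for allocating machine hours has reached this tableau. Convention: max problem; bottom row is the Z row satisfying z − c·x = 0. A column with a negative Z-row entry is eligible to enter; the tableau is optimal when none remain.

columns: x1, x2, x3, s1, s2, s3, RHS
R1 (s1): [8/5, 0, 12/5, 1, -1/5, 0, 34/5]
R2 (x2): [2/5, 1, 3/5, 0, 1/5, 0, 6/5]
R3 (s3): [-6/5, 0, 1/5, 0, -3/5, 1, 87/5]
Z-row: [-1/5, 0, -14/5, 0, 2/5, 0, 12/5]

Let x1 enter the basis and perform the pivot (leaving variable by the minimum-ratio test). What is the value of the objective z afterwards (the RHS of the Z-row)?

3

Ratio test on column x1 — row 1: (34/5)/(8/5) = 17/4; row 2: (6/5)/(2/5) = 3; row 3: entry -6/5 ≤ 0. Minimum is 3 at row 2 (x2 leaves); pivot element 2/5.
Pivot on row 2; the Z-row RHS becomes 12/5 − (-1/5)·3 = 3.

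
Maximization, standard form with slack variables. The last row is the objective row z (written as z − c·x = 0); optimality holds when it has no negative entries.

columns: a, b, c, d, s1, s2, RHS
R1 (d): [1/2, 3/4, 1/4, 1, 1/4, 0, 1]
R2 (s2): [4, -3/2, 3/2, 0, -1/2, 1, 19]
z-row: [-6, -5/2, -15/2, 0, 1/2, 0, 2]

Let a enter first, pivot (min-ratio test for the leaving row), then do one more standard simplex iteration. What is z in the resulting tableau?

Ratio test on column a — row 1: 1/(1/2) = 2; row 2: 19/4 = 19/4. Minimum is 2 at row 1 (d leaves); pivot element 1/2.
Pivot on row 1; the z-row RHS becomes 2 − (-6)·2 = 14.
Next entering variable (most negative z-row entry -9/2): c.
Ratio test on column c — row 1: 2/(1/2) = 4; row 2: entry -1/2 ≤ 0. Minimum is 4 at row 1 (a leaves); pivot element 1/2.
After the second pivot the z-row RHS is 14 − (-9/2)·4 = 32.

32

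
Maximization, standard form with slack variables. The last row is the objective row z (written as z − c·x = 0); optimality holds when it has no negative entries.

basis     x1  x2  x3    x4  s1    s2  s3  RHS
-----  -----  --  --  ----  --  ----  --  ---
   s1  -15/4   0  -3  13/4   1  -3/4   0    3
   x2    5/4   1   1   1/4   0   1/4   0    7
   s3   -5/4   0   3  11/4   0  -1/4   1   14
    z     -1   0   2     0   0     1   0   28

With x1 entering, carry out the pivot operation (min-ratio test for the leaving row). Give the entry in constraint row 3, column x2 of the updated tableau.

1

Ratio test on column x1 — row 1: entry -15/4 ≤ 0; row 2: 7/(5/4) = 28/5; row 3: entry -5/4 ≤ 0. Minimum is 28/5 at row 2 (x2 leaves); pivot element 5/4.
Divide row 2 by 5/4; eliminate column x1 from the other rows.
Row 3 update in column x2: 0 − (-5/4)·(4/5) = 1.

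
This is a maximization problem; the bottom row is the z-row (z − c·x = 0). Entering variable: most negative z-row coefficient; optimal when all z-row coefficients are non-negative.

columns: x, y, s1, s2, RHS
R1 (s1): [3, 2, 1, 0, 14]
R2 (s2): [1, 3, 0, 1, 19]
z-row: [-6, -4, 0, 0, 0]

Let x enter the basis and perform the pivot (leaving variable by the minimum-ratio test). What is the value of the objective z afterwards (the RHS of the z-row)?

Ratio test on column x — row 1: 14/3 = 14/3; row 2: 19/1 = 19. Minimum is 14/3 at row 1 (s1 leaves); pivot element 3.
Pivot on row 1; the z-row RHS becomes 0 − (-6)·(14/3) = 28.

28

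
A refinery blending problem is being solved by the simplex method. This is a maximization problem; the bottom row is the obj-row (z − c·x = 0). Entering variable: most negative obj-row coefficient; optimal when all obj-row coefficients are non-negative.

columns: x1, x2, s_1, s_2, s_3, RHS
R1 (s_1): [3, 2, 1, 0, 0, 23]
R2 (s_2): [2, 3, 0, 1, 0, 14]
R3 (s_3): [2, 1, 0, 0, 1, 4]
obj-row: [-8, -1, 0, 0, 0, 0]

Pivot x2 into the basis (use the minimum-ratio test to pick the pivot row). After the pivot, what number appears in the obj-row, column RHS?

Ratio test on column x2 — row 1: 23/2 = 23/2; row 2: 14/3 = 14/3; row 3: 4/1 = 4. Minimum is 4 at row 3 (s_3 leaves); pivot element 1.
Divide row 3 by 1; eliminate column x2 from the other rows.
obj-row update in column RHS: 0 − (-1)·4 = 4.

4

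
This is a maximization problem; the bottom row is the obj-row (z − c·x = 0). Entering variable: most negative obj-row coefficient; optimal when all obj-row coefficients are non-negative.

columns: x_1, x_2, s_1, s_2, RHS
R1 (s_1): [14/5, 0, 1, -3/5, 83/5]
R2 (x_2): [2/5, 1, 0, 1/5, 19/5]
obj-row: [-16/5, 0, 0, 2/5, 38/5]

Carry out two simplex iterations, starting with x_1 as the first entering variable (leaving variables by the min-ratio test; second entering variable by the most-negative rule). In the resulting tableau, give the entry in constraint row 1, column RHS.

7

Ratio test on column x_1 — row 1: (83/5)/(14/5) = 83/14; row 2: (19/5)/(2/5) = 19/2. Minimum is 83/14 at row 1 (s_1 leaves); pivot element 14/5.
Divide row 1 by 14/5; eliminate column x_1 from the other rows.
Second iteration: most negative obj-row entry is -2/7 in column s_2, so s_2 enters.
Ratio test on column s_2 — row 1: entry -3/14 ≤ 0; row 2: (10/7)/(2/7) = 5. Minimum is 5 at row 2 (x_2 leaves); pivot element 2/7.
Divide row 2 by 2/7; eliminate column s_2 from the other rows.
After both pivots, the entry at constraint row 1, column RHS is 7.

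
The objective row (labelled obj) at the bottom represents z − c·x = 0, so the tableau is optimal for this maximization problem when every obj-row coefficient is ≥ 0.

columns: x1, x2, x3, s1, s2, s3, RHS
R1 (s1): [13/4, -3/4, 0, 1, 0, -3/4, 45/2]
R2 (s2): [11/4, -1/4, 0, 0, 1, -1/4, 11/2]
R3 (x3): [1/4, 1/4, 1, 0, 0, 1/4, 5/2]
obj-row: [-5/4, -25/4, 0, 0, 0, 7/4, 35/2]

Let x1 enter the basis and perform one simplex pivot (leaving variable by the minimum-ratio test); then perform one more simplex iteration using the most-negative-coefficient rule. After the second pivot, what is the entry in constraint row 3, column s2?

-1/3

Ratio test on column x1 — row 1: (45/2)/(13/4) = 90/13; row 2: (11/2)/(11/4) = 2; row 3: (5/2)/(1/4) = 10. Minimum is 2 at row 2 (s2 leaves); pivot element 11/4.
Divide row 2 by 11/4; eliminate column x1 from the other rows.
Second iteration: most negative obj-row entry is -70/11 in column x2, so x2 enters.
Ratio test on column x2 — row 1: entry -5/11 ≤ 0; row 2: entry -1/11 ≤ 0; row 3: 2/(3/11) = 22/3. Minimum is 22/3 at row 3 (x3 leaves); pivot element 3/11.
Divide row 3 by 3/11; eliminate column x2 from the other rows.
After both pivots, the entry at constraint row 3, column s2 is -1/3.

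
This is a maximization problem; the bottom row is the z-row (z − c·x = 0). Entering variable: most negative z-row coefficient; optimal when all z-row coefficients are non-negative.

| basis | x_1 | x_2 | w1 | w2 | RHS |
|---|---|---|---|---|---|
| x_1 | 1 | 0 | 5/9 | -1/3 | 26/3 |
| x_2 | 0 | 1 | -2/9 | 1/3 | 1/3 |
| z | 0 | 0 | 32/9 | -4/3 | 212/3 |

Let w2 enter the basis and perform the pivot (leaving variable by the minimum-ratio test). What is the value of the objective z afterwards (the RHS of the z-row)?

72

Ratio test on column w2 — row 1: entry -1/3 ≤ 0; row 2: (1/3)/(1/3) = 1. Minimum is 1 at row 2 (x_2 leaves); pivot element 1/3.
Pivot on row 2; the z-row RHS becomes 212/3 − (-4/3)·1 = 72.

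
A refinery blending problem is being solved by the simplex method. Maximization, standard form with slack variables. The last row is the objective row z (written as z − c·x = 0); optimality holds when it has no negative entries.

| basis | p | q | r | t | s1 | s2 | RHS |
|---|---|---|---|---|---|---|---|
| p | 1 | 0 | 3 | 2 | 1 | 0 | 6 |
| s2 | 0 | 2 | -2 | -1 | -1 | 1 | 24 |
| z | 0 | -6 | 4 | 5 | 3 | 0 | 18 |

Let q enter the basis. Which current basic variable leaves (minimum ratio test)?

Column q entries and ratios — p: 0 ≤ 0, skip; s2: 24/2 = 12.
Smallest ratio is 12 in the row of s2, so s2 leaves.

s2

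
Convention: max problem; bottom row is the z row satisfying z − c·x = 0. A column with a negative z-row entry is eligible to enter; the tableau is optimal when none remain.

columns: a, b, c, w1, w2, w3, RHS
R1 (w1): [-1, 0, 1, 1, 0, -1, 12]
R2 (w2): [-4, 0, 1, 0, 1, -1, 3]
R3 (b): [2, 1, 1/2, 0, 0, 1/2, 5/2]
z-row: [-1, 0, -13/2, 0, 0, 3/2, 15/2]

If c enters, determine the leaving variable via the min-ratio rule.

w2

Column c entries and ratios — w1: 12/1 = 12; w2: 3/1 = 3; b: (5/2)/(1/2) = 5.
Smallest ratio is 3 in the row of w2, so w2 leaves.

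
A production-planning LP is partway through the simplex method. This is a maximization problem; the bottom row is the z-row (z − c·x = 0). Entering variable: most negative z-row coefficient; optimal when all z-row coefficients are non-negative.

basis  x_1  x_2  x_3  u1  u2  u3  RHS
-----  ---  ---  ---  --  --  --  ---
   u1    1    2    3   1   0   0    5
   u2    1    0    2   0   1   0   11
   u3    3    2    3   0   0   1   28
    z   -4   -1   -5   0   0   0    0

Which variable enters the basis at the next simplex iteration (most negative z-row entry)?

Negative z-row entries: x_1: -4, x_2: -1, x_3: -5.
The most negative is -5 in column x_3, so x_3 enters.

x_3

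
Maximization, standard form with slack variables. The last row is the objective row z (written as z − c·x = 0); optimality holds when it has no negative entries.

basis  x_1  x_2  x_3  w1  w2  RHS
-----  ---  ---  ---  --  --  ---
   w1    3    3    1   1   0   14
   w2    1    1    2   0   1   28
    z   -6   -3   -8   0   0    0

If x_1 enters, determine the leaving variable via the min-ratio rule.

Column x_1 entries and ratios — w1: 14/3 = 14/3; w2: 28/1 = 28.
Smallest ratio is 14/3 in the row of w1, so w1 leaves.

w1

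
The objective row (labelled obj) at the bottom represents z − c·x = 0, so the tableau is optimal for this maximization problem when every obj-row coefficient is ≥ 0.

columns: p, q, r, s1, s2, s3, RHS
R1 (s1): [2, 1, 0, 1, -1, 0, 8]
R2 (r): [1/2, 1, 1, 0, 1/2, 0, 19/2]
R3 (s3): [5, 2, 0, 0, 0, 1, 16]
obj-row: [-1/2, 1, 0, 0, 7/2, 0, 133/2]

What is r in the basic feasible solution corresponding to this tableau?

r is basic (row 2); its value is the RHS of that row, 19/2.

19/2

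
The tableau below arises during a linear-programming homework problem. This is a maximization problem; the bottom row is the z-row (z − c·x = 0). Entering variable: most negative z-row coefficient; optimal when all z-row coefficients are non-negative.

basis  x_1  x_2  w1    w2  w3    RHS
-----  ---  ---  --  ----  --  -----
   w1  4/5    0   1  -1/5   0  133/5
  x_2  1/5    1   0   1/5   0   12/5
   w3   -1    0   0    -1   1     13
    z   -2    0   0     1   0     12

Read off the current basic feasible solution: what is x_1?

0

x_1 is not in the basis, so in the current basic feasible solution x_1 = 0.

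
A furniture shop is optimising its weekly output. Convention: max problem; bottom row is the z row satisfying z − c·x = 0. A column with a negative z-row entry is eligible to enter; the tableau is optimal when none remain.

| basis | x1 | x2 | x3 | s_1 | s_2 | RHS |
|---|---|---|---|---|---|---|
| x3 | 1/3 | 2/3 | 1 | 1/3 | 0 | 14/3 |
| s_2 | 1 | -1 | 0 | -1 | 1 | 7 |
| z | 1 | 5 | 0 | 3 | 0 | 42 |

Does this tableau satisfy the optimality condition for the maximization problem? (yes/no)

Every z-row coefficient is ≥ 0, so the tableau is optimal.

yes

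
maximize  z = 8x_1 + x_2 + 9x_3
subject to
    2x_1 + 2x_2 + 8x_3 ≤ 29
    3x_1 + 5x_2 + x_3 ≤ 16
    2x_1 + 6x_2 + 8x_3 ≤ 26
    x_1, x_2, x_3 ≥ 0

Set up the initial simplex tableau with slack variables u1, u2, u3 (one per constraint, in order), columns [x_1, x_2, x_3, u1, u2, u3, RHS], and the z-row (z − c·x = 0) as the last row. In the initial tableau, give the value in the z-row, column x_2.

-1

The z-row carries the negated objective coefficients: the x_2 entry is -1.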